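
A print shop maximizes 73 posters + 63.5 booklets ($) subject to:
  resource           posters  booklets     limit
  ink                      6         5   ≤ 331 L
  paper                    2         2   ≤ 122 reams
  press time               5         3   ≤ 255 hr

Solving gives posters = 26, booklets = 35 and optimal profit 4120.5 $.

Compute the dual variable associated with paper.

8

At the optimum: ink uses 331 of 331 (binding); paper uses 122 of 122 (binding); press time uses 235 of 255 (slack = 20).
Since press time is not tight, its dual is 0.
From A_Bᵀ y = c: 6·y_ink + 2·y_paper = 73; 5·y_ink + 2·y_paper = 63.5.
This yields shadow prices y_ink = 9.5, y_paper = 8.
Shadow price of paper = 8.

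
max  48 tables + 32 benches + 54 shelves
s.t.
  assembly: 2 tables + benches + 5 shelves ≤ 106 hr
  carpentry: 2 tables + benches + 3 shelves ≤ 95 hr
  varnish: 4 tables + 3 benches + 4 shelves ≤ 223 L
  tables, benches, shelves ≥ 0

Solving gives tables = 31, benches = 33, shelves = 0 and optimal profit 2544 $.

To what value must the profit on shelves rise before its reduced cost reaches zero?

At the optimum: assembly uses 95 of 106 (slack = 11); carpentry uses 95 of 95 (binding); varnish uses 223 of 223 (binding).
By complementary slackness, y = 0 for the non-binding constraint.
Dual feasibility on the basic columns requires 2·y_carpentry + 4·y_varnish = 48, 1·y_carpentry + 3·y_varnish = 32.
→ y_carpentry = 8 and y_varnish = 8.
shelves enters the basis when its profit ≥ yᵀa₃ = 8·3 + 8·4 = 56.

56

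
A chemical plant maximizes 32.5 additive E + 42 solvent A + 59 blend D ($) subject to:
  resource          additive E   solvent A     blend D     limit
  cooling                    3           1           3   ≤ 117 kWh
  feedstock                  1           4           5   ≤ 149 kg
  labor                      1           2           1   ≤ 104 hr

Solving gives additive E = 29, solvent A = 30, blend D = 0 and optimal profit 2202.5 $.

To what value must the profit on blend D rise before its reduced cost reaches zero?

Binding: cooling and feedstock. Non-binding: labor (15 unused).
Since labor is not tight, its dual is 0.
Dual feasibility on the basic columns requires 3·y_cooling + 1·y_feedstock = 32.5, 1·y_cooling + 4·y_feedstock = 42.
Solving: y_cooling = 8, y_feedstock = 8.5.
blend D enters the basis when its profit ≥ yᵀa₃ = 8·3 + 8.5·5 = 66.5.

66.5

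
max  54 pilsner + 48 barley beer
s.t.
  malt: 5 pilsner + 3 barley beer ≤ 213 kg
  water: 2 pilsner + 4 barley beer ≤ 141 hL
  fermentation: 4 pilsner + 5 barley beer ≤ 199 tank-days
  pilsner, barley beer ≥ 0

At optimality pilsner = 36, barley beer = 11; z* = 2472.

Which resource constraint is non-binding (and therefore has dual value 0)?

malt: 213/213 (binding)
water: 116/141 (slack 25)
fermentation: 199/199 (binding)
By complementary slackness, a constraint with positive slack has shadow price 0 → water.

water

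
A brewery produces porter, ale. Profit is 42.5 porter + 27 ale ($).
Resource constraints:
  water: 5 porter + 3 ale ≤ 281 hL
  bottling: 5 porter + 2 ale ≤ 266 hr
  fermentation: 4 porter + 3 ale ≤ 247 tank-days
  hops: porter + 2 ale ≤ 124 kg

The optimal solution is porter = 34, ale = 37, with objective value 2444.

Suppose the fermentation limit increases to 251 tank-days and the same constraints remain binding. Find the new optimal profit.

2454

Binding: water and fermentation. Non-binding: bottling (22 unused), hops (16 unused).
By complementary slackness, y = 0 for the non-binding constraints.
The binding rows give the dual system: 5·y_water + 4·y_fermentation = 42.5 and 3·y_water + 3·y_fermentation = 27.
This yields shadow prices y_water = 6.5, y_fermentation = 2.5.
Δz = y_fermentation·Δb = 2.5 × (4) = 10, so new z* = 2444 + 10 = 2454.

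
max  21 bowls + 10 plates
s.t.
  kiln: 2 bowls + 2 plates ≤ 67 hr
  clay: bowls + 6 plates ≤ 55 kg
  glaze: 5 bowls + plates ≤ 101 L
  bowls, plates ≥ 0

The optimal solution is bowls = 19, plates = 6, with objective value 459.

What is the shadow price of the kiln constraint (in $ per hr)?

Binding: clay and glaze. Non-binding: kiln (17 unused).
Slack constraints have shadow price 0 (complementary slackness).
From A_Bᵀ y = c: 1·y_clay + 5·y_glaze = 21; 6·y_clay + 1·y_glaze = 10.
This yields shadow prices y_clay = 1, y_glaze = 4.
Shadow price of kiln = 0.

0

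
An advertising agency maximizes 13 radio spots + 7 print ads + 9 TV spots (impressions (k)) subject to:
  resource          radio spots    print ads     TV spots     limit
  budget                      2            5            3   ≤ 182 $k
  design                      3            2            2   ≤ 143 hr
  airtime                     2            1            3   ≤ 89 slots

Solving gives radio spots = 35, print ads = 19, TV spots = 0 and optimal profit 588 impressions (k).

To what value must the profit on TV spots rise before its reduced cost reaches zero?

17

Check each constraint at x*: budget 165/182 (slack 17); design 143/143 (tight); airtime 89/89 (tight).
By complementary slackness, y = 0 for the non-binding constraint.
From A_Bᵀ y = c: 3·y_design + 2·y_airtime = 13; 2·y_design + 1·y_airtime = 7.
→ y_design = 1 and y_airtime = 5.
TV spots enters the basis when its profit ≥ yᵀa₃ = 1·2 + 5·3 = 17.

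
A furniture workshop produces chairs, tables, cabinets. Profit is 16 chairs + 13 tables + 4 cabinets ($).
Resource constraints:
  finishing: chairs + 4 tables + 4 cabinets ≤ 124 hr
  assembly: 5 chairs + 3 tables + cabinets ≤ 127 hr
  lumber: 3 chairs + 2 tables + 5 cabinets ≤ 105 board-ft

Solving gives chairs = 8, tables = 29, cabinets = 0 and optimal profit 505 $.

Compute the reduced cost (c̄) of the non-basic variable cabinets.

Check each constraint at x*: finishing 124/124 (tight); assembly 127/127 (tight); lumber 82/105 (slack 23).
Slack constraints have shadow price 0 (complementary slackness).
Dual feasibility on the basic columns requires 1·y_finishing + 5·y_assembly = 16, 4·y_finishing + 3·y_assembly = 13.
This yields shadow prices y_finishing = 1, y_assembly = 3.
Reduced cost of cabinets: c₃ − yᵀa₃ = 4 − (1·4 + 3·1) = 4 − 7 = -3.

-3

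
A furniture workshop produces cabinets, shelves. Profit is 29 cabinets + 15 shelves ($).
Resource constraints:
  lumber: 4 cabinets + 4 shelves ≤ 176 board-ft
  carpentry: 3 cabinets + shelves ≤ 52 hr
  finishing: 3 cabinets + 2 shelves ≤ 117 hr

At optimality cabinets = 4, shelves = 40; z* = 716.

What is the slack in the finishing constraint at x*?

finishing used = 3·4 + 2·40 = 92; slack = 117 − 92 = 25.

25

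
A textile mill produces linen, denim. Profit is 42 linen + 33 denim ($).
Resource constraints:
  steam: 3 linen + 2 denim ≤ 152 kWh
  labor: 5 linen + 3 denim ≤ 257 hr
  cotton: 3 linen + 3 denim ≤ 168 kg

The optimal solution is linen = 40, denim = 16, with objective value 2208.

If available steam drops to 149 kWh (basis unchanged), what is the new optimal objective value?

Check each constraint at x*: steam 152/152 (tight); labor 248/257 (slack 9); cotton 168/168 (tight).
Slack constraints have shadow price 0 (complementary slackness).
Dual feasibility on the basic columns requires 3·y_steam + 3·y_cotton = 42, 2·y_steam + 3·y_cotton = 33.
Solving: y_steam = 9, y_cotton = 5.
Δz = y_steam·Δb = 9 × (-3) = -27, so new z* = 2208 − 27 = 2181.

2181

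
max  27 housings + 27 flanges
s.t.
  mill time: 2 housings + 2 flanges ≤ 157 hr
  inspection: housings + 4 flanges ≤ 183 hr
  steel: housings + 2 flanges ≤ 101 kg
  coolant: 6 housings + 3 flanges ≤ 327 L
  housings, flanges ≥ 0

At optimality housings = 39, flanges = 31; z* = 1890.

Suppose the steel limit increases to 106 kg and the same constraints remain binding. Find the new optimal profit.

1935

Check each constraint at x*: mill time 140/157 (slack 17); inspection 163/183 (slack 20); steel 101/101 (tight); coolant 327/327 (tight).
Since mill time, inspection are not tight, their duals are 0.
The binding rows give the dual system: 1·y_steel + 6·y_coolant = 27 and 2·y_steel + 3·y_coolant = 27.
→ y_steel = 9 and y_coolant = 3.
Δz = y_steel·Δb = 9 × (5) = 45, so new z* = 1890 + 45 = 1935.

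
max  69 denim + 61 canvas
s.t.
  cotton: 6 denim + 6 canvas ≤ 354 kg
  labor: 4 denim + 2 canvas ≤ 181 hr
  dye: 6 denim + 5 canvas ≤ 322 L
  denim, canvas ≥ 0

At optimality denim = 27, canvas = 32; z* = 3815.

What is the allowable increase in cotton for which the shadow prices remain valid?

32.4

Binding constraints: cotton, dye. The basis is B = [[6,6],[6,5]] with det -6.
Per unit increase in cotton, x* moves by d = (-0.8333, 1).
The basis stays optimal until denim reaches 0; allowable increase = 32.4 kg.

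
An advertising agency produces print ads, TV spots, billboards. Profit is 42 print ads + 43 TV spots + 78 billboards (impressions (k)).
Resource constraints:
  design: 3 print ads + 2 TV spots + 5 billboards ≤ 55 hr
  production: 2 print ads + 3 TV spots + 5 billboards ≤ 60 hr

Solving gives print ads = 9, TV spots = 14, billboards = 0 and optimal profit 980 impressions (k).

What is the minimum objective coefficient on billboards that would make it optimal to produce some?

85

Check each constraint at x*: design 55/55 (tight); production 60/60 (tight).
The binding rows give the dual system: 3·y_design + 2·y_production = 42 and 2·y_design + 3·y_production = 43.
→ y_design = 8 and y_production = 9.
billboards enters the basis when its profit ≥ yᵀa₃ = 8·5 + 9·5 = 85.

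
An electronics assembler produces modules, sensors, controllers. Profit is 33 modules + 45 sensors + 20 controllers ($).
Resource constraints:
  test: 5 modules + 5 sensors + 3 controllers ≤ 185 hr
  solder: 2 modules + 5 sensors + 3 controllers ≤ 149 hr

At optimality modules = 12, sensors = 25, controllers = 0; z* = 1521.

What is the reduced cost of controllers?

-7

Both test and solder are binding at x*.
Dual feasibility on the basic columns requires 5·y_test + 2·y_solder = 33, 5·y_test + 5·y_solder = 45.
This yields shadow prices y_test = 5, y_solder = 4.
Reduced cost of controllers: c₃ − yᵀa₃ = 20 − (5·3 + 4·3) = 20 − 27 = -7.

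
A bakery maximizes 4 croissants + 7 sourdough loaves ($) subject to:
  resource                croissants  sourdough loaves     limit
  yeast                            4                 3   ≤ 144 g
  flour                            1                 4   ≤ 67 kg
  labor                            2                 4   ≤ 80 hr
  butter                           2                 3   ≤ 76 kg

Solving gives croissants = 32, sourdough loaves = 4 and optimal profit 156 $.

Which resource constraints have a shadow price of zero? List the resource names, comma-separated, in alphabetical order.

yeast: 140/144 (slack 4)
flour: 48/67 (slack 19)
labor: 80/80 (binding)
butter: 76/76 (binding)
By complementary slackness, a constraint with positive slack has shadow price 0 → flour, yeast.

flour, yeast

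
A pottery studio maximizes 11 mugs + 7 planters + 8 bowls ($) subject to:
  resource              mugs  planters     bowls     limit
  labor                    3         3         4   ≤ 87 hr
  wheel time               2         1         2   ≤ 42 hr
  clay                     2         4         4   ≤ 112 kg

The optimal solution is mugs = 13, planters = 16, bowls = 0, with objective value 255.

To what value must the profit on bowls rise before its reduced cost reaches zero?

Binding: labor and wheel time. Non-binding: clay (22 unused).
Since clay is not tight, its dual is 0.
The binding rows give the dual system: 3·y_labor + 2·y_wheel time = 11 and 3·y_labor + 1·y_wheel time = 7.
→ y_labor = 1 and y_wheel time = 4.
bowls enters the basis when its profit ≥ yᵀa₃ = 1·4 + 4·2 = 12.

12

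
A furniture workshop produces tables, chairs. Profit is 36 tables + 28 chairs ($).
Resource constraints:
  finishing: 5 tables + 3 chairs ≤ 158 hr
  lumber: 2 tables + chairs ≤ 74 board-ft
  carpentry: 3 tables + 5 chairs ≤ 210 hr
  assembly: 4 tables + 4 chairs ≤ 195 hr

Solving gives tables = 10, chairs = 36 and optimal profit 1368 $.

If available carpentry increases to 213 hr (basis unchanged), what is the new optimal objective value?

Check each constraint at x*: finishing 158/158 (tight); lumber 56/74 (slack 18); carpentry 210/210 (tight); assembly 184/195 (slack 11).
Slack constraints have shadow price 0 (complementary slackness).
From A_Bᵀ y = c: 5·y_finishing + 3·y_carpentry = 36; 3·y_finishing + 5·y_carpentry = 28.
This yields shadow prices y_finishing = 6, y_carpentry = 2.
Δz = y_carpentry·Δb = 2 × (3) = 6, so new z* = 1368 + 6 = 1374.

1374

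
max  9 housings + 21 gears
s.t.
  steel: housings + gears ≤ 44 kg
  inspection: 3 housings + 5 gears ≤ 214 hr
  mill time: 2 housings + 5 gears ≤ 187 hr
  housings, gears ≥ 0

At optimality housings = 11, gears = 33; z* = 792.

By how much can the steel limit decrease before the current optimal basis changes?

Binding constraints: steel, mill time. The basis is B = [[1,1],[2,5]] with det 3.
Per unit decrease in steel, x* moves by d = (-1.6667, 0.6667).
The basis stays optimal until housings reaches 0; allowable decrease = 6.6 kg.

6.6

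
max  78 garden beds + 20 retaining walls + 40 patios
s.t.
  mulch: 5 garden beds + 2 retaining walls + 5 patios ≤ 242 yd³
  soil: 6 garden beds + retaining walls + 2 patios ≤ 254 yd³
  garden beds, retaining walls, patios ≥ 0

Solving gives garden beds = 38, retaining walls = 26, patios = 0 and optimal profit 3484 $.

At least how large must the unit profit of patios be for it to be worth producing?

46

At the optimum: mulch uses 242 of 242 (binding); soil uses 254 of 254 (binding).
The binding rows give the dual system: 5·y_mulch + 6·y_soil = 78 and 2·y_mulch + 1·y_soil = 20.
Solving: y_mulch = 6, y_soil = 8.
patios enters the basis when its profit ≥ yᵀa₃ = 6·5 + 8·2 = 46.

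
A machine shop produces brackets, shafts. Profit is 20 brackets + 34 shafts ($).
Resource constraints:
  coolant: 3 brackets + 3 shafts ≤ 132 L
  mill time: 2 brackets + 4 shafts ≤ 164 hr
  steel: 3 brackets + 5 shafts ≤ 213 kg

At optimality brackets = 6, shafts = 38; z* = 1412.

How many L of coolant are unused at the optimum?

0

coolant used = 3·6 + 3·38 = 132; slack = 132 − 132 = 0.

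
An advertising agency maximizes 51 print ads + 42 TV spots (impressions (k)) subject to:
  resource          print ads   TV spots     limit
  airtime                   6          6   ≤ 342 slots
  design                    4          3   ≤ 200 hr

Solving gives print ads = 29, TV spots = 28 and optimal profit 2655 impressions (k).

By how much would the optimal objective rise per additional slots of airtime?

At the optimum: airtime uses 342 of 342 (binding); design uses 200 of 200 (binding).
The binding rows give the dual system: 6·y_airtime + 4·y_design = 51 and 6·y_airtime + 3·y_design = 42.
This yields shadow prices y_airtime = 2.5, y_design = 9.
Shadow price of airtime = 2.5.

2.5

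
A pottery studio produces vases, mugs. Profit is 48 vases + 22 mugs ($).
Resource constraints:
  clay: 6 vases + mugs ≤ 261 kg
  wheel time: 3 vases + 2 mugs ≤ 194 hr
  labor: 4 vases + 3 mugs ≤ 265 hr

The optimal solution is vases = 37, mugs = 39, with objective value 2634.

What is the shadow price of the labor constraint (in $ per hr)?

6

Binding: clay and labor. Non-binding: wheel time (5 unused).
Slack constraints have shadow price 0 (complementary slackness).
From A_Bᵀ y = c: 6·y_clay + 4·y_labor = 48; 1·y_clay + 3·y_labor = 22.
→ y_clay = 4 and y_labor = 6.
Shadow price of labor = 6.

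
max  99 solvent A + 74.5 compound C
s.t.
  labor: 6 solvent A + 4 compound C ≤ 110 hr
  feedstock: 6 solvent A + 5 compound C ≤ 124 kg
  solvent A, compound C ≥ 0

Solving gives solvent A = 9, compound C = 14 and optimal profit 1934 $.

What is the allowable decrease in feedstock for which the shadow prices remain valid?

14

Binding constraints: labor, feedstock. The basis is B = [[6,4],[6,5]] with det 6.
Per unit decrease in feedstock, x* moves by d = (0.6667, -1).
The basis stays optimal until compound C reaches 0; allowable decrease = 14 kg.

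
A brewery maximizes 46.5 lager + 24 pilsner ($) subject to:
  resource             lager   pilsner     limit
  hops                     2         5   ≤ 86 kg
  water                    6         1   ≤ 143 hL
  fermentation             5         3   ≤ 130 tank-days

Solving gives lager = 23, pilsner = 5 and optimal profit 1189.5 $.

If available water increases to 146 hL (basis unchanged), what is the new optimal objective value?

Check each constraint at x*: hops 71/86 (slack 15); water 143/143 (tight); fermentation 130/130 (tight).
Slack constraints have shadow price 0 (complementary slackness).
Dual feasibility on the basic columns requires 6·y_water + 5·y_fermentation = 46.5, 1·y_water + 3·y_fermentation = 24.
This yields shadow prices y_water = 1.5, y_fermentation = 7.5.
Δz = y_water·Δb = 1.5 × (3) = 4.5, so new z* = 1189.5 + 4.5 = 1194.

1194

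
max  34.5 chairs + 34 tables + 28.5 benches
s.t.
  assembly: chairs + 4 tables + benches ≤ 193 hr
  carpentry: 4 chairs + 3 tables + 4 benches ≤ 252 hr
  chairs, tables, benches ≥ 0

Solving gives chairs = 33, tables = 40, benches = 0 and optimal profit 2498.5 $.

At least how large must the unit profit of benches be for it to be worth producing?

At the optimum: assembly uses 193 of 193 (binding); carpentry uses 252 of 252 (binding).
From A_Bᵀ y = c: 1·y_assembly + 4·y_carpentry = 34.5; 4·y_assembly + 3·y_carpentry = 34.
Solving: y_assembly = 2.5, y_carpentry = 8.
benches enters the basis when its profit ≥ yᵀa₃ = 2.5·1 + 8·4 = 34.5.

34.5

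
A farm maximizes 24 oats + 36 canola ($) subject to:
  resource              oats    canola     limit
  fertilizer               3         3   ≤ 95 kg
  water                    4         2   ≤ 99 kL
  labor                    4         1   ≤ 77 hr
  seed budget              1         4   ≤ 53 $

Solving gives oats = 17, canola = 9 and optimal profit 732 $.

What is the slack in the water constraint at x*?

13

water used = 4·17 + 2·9 = 86; slack = 99 − 86 = 13.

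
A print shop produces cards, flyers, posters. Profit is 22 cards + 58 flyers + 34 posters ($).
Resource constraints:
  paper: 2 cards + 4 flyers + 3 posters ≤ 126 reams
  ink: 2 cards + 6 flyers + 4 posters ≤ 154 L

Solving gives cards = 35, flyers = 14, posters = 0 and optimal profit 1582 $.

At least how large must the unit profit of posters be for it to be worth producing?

40

At the optimum: paper uses 126 of 126 (binding); ink uses 154 of 154 (binding).
The binding rows give the dual system: 2·y_paper + 2·y_ink = 22 and 4·y_paper + 6·y_ink = 58.
This yields shadow prices y_paper = 4, y_ink = 7.
posters enters the basis when its profit ≥ yᵀa₃ = 4·3 + 7·4 = 40.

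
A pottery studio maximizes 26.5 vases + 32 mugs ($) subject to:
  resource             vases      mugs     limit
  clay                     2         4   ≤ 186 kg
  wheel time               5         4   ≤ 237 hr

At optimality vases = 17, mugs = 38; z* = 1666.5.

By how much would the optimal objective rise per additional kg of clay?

Check each constraint at x*: clay 186/186 (tight); wheel time 237/237 (tight).
Dual feasibility on the basic columns requires 2·y_clay + 5·y_wheel time = 26.5, 4·y_clay + 4·y_wheel time = 32.
This yields shadow prices y_clay = 4.5, y_wheel time = 3.5.
Shadow price of clay = 4.5.

4.5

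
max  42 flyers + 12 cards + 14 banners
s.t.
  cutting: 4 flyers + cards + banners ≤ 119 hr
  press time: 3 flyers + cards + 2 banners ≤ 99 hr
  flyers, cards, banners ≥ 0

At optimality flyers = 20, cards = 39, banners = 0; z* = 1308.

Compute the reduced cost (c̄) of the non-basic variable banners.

-4

Both cutting and press time are binding at x*.
From A_Bᵀ y = c: 4·y_cutting + 3·y_press time = 42; 1·y_cutting + 1·y_press time = 12.
This yields shadow prices y_cutting = 6, y_press time = 6.
Reduced cost of banners: c₃ − yᵀa₃ = 14 − (6·1 + 6·2) = 14 − 18 = -4.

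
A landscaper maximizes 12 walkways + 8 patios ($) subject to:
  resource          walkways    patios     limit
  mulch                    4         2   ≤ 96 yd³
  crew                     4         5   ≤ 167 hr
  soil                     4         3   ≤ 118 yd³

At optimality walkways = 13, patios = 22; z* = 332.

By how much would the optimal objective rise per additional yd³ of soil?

Binding: mulch and soil. Non-binding: crew (5 unused).
Slack constraints have shadow price 0 (complementary slackness).
Dual feasibility on the basic columns requires 4·y_mulch + 4·y_soil = 12, 2·y_mulch + 3·y_soil = 8.
This yields shadow prices y_mulch = 1, y_soil = 2.
Shadow price of soil = 2.

2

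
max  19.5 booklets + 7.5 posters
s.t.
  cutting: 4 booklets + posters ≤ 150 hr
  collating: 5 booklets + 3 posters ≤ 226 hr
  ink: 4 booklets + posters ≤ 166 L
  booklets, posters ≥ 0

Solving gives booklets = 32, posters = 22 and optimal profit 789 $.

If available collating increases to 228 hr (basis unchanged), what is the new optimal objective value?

792

At the optimum: cutting uses 150 of 150 (binding); collating uses 226 of 226 (binding); ink uses 150 of 166 (slack = 16).
Since ink is not tight, its dual is 0.
From A_Bᵀ y = c: 4·y_cutting + 5·y_collating = 19.5; 1·y_cutting + 3·y_collating = 7.5.
This yields shadow prices y_cutting = 3, y_collating = 1.5.
Δz = y_collating·Δb = 1.5 × (2) = 3, so new z* = 789 + 3 = 792.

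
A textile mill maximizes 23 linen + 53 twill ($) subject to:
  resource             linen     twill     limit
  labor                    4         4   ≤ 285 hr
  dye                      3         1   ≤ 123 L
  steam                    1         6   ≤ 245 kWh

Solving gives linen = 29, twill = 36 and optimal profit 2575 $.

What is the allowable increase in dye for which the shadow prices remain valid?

Binding constraints: dye, steam. The basis is B = [[3,1],[1,6]] with det 17.
Per unit increase in dye, x* moves by d = (0.3529, -0.0588).
The basis stays optimal until labor becomes binding; allowable increase = 21.25 L.

21.25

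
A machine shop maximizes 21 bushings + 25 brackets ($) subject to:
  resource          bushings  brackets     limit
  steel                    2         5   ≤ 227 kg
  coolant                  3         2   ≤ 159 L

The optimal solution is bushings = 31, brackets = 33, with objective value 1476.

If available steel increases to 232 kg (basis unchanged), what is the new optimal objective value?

1491

Check each constraint at x*: steel 227/227 (tight); coolant 159/159 (tight).
The binding rows give the dual system: 2·y_steel + 3·y_coolant = 21 and 5·y_steel + 2·y_coolant = 25.
→ y_steel = 3 and y_coolant = 5.
Δz = y_steel·Δb = 3 × (5) = 15, so new z* = 1476 + 15 = 1491.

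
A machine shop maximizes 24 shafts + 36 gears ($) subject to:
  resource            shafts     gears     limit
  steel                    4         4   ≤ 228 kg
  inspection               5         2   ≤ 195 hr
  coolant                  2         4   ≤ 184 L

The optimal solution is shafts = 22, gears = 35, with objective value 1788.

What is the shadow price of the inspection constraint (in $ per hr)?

At the optimum: steel uses 228 of 228 (binding); inspection uses 180 of 195 (slack = 15); coolant uses 184 of 184 (binding).
Slack constraints have shadow price 0 (complementary slackness).
Dual feasibility on the basic columns requires 4·y_steel + 2·y_coolant = 24, 4·y_steel + 4·y_coolant = 36.
This yields shadow prices y_steel = 3, y_coolant = 6.
Shadow price of inspection = 0.

0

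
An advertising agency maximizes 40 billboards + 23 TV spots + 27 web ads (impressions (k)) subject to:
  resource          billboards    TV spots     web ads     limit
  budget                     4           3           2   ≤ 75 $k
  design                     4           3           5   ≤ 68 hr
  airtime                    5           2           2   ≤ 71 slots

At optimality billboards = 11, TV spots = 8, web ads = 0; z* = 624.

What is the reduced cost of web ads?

Check each constraint at x*: budget 68/75 (slack 7); design 68/68 (tight); airtime 71/71 (tight).
Since budget is not tight, its dual is 0.
The binding rows give the dual system: 4·y_design + 5·y_airtime = 40 and 3·y_design + 2·y_airtime = 23.
Solving: y_design = 5, y_airtime = 4.
Reduced cost of web ads: c₃ − yᵀa₃ = 27 − (5·5 + 4·2) = 27 − 33 = -6.

-6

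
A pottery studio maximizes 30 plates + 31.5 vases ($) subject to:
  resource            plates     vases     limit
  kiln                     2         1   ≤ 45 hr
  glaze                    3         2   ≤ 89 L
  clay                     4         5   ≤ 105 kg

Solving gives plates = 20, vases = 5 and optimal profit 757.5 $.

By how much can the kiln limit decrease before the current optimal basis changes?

Binding constraints: kiln, clay. The basis is B = [[2,1],[4,5]] with det 6.
Per unit decrease in kiln, x* moves by d = (-0.8333, 0.6667).
The basis stays optimal until plates reaches 0; allowable decrease = 24 hr.

24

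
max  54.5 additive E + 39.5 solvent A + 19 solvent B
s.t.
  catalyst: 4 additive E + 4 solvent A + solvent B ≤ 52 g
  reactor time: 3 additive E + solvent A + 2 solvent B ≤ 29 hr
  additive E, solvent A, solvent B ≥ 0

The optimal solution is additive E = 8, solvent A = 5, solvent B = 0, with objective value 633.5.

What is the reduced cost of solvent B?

-4

Both catalyst and reactor time are binding at x*.
From A_Bᵀ y = c: 4·y_catalyst + 3·y_reactor time = 54.5; 4·y_catalyst + 1·y_reactor time = 39.5.
Solving: y_catalyst = 8, y_reactor time = 7.5.
Reduced cost of solvent B: c₃ − yᵀa₃ = 19 − (8·1 + 7.5·2) = 19 − 23 = -4.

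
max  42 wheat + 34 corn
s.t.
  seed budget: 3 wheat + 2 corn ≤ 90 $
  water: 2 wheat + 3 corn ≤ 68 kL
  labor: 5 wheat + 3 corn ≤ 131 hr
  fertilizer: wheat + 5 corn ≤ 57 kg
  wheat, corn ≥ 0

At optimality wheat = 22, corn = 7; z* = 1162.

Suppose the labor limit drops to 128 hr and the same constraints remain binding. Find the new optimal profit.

Binding: labor and fertilizer. Non-binding: seed budget (10 unused), water (3 unused).
By complementary slackness, y = 0 for the non-binding constraints.
Dual feasibility on the basic columns requires 5·y_labor + 1·y_fertilizer = 42, 3·y_labor + 5·y_fertilizer = 34.
This yields shadow prices y_labor = 8, y_fertilizer = 2.
Δz = y_labor·Δb = 8 × (-3) = -24, so new z* = 1162 − 24 = 1138.

1138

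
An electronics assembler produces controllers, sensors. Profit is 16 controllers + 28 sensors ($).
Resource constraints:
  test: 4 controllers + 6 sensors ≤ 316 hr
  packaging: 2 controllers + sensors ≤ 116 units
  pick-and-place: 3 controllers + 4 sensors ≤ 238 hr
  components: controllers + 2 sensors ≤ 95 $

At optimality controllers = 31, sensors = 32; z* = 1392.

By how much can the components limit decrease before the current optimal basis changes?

5.5

Binding constraints: test, components. The basis is B = [[4,6],[1,2]] with det 2.
Per unit decrease in components, x* moves by d = (3, -2).
The basis stays optimal until packaging becomes binding; allowable decrease = 5.5 $.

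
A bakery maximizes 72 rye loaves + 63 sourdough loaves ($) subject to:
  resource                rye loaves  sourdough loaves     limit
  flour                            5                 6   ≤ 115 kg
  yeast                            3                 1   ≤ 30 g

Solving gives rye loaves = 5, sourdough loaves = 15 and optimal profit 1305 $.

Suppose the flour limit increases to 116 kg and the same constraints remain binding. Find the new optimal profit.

1314

Check each constraint at x*: flour 115/115 (tight); yeast 30/30 (tight).
The binding rows give the dual system: 5·y_flour + 3·y_yeast = 72 and 6·y_flour + 1·y_yeast = 63.
→ y_flour = 9 and y_yeast = 9.
Δz = y_flour·Δb = 9 × (1) = 9, so new z* = 1305 + 9 = 1314.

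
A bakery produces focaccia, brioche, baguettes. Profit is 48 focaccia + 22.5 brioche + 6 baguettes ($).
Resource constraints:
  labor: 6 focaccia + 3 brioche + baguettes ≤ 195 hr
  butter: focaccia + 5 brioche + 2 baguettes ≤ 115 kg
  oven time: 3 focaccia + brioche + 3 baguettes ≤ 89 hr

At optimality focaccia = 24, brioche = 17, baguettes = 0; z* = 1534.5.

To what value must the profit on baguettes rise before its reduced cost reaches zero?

Check each constraint at x*: labor 195/195 (tight); butter 109/115 (slack 6); oven time 89/89 (tight).
By complementary slackness, y = 0 for the non-binding constraint.
The binding rows give the dual system: 6·y_labor + 3·y_oven time = 48 and 3·y_labor + 1·y_oven time = 22.5.
Solving: y_labor = 6.5, y_oven time = 3.
baguettes enters the basis when its profit ≥ yᵀa₃ = 6.5·1 + 3·3 = 15.5.

15.5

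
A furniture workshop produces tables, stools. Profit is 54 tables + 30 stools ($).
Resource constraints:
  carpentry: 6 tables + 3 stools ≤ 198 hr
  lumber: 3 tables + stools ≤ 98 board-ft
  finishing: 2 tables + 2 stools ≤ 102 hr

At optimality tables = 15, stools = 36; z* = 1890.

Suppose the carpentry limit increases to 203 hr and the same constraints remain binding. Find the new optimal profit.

Binding: carpentry and finishing. Non-binding: lumber (17 unused).
Since lumber is not tight, its dual is 0.
Dual feasibility on the basic columns requires 6·y_carpentry + 2·y_finishing = 54, 3·y_carpentry + 2·y_finishing = 30.
Solving: y_carpentry = 8, y_finishing = 3.
Δz = y_carpentry·Δb = 8 × (5) = 40, so new z* = 1890 + 40 = 1930.

1930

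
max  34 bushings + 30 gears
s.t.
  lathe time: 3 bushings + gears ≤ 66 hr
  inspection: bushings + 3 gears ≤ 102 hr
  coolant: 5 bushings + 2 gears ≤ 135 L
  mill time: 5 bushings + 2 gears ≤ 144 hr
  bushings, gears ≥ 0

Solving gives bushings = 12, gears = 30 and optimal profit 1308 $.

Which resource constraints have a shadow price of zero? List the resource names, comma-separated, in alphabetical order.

coolant, mill time

lathe time: 66/66 (binding)
inspection: 102/102 (binding)
coolant: 120/135 (slack 15)
mill time: 120/144 (slack 24)
By complementary slackness, a constraint with positive slack has shadow price 0 → coolant, mill time.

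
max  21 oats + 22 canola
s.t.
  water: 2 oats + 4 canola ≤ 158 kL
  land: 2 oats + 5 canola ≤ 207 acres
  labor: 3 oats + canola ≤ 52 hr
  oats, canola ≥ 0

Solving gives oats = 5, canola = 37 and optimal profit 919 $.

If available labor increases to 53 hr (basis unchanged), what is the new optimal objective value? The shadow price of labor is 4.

Δb = 1, so new z* = 919 + (4)·(1) = 919 + 4 = 923.

923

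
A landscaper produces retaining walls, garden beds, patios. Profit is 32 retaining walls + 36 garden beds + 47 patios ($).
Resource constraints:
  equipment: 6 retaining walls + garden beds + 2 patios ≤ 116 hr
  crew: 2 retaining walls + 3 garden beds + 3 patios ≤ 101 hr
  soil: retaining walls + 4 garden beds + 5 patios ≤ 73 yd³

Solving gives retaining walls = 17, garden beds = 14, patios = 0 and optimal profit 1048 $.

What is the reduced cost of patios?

Binding: equipment and soil. Non-binding: crew (25 unused).
By complementary slackness, y = 0 for the non-binding constraint.
Dual feasibility on the basic columns requires 6·y_equipment + 1·y_soil = 32, 1·y_equipment + 4·y_soil = 36.
Solving: y_equipment = 4, y_soil = 8.
Reduced cost of patios: c₃ − yᵀa₃ = 47 − (4·2 + 8·5) = 47 − 48 = -1.

-1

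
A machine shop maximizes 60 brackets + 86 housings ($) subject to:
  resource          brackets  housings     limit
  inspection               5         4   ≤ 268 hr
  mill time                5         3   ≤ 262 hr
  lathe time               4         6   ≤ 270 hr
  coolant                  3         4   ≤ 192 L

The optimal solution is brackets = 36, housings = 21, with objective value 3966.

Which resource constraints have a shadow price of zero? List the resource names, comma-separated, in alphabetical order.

inspection: 264/268 (slack 4)
mill time: 243/262 (slack 19)
lathe time: 270/270 (binding)
coolant: 192/192 (binding)
By complementary slackness, a constraint with positive slack has shadow price 0 → inspection, mill time.

inspection, mill time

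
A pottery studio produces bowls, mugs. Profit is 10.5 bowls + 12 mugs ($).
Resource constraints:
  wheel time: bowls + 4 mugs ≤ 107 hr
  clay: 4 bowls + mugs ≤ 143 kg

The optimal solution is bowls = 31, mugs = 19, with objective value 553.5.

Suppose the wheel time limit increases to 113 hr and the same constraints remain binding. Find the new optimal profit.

568.5

Check each constraint at x*: wheel time 107/107 (tight); clay 143/143 (tight).
Dual feasibility on the basic columns requires 1·y_wheel time + 4·y_clay = 10.5, 4·y_wheel time + 1·y_clay = 12.
→ y_wheel time = 2.5 and y_clay = 2.
Δz = y_wheel time·Δb = 2.5 × (6) = 15, so new z* = 553.5 + 15 = 568.5.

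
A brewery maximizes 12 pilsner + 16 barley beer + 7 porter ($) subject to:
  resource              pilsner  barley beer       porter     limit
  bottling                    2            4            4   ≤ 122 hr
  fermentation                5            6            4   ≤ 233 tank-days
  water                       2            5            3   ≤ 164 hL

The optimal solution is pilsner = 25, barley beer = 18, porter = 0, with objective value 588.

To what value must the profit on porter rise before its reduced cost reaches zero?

Check each constraint at x*: bottling 122/122 (tight); fermentation 233/233 (tight); water 140/164 (slack 24).
By complementary slackness, y = 0 for the non-binding constraint.
Dual feasibility on the basic columns requires 2·y_bottling + 5·y_fermentation = 12, 4·y_bottling + 6·y_fermentation = 16.
→ y_bottling = 1 and y_fermentation = 2.
porter enters the basis when its profit ≥ yᵀa₃ = 1·4 + 2·4 = 12.

12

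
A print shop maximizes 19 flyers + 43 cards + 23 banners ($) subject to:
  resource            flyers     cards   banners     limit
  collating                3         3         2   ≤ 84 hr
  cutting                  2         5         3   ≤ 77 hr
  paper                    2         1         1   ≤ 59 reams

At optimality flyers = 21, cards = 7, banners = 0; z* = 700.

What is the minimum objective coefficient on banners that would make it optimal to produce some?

26

Check each constraint at x*: collating 84/84 (tight); cutting 77/77 (tight); paper 49/59 (slack 10).
By complementary slackness, y = 0 for the non-binding constraint.
Dual feasibility on the basic columns requires 3·y_collating + 2·y_cutting = 19, 3·y_collating + 5·y_cutting = 43.
→ y_collating = 1 and y_cutting = 8.
banners enters the basis when its profit ≥ yᵀa₃ = 1·2 + 8·3 = 26.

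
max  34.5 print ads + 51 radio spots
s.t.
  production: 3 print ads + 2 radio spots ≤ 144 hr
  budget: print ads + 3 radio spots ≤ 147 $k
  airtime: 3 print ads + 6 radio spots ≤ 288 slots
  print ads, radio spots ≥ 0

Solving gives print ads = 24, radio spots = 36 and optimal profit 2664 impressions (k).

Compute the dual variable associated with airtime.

7

Check each constraint at x*: production 144/144 (tight); budget 132/147 (slack 15); airtime 288/288 (tight).
By complementary slackness, y = 0 for the non-binding constraint.
Dual feasibility on the basic columns requires 3·y_production + 3·y_airtime = 34.5, 2·y_production + 6·y_airtime = 51.
Solving: y_production = 4.5, y_airtime = 7.
Shadow price of airtime = 7.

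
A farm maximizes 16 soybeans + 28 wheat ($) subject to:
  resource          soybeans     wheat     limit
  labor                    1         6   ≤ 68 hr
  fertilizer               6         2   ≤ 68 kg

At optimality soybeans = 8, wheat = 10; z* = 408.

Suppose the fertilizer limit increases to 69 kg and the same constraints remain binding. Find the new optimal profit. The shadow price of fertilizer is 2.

Δb = 1, so new z* = 408 + (2)·(1) = 408 + 2 = 410.

410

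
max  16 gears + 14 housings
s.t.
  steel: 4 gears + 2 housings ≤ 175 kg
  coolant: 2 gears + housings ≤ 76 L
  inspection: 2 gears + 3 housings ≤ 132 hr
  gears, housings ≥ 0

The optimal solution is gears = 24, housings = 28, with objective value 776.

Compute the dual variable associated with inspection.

At the optimum: steel uses 152 of 175 (slack = 23); coolant uses 76 of 76 (binding); inspection uses 132 of 132 (binding).
By complementary slackness, y = 0 for the non-binding constraint.
From A_Bᵀ y = c: 2·y_coolant + 2·y_inspection = 16; 1·y_coolant + 3·y_inspection = 14.
This yields shadow prices y_coolant = 5, y_inspection = 3.
Shadow price of inspection = 3.

3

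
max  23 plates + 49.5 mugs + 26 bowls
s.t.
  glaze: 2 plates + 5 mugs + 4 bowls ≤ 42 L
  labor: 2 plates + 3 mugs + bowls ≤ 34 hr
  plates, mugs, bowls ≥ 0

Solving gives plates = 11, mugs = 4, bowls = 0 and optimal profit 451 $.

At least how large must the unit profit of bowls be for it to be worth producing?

34

At the optimum: glaze uses 42 of 42 (binding); labor uses 34 of 34 (binding).
The binding rows give the dual system: 2·y_glaze + 2·y_labor = 23 and 5·y_glaze + 3·y_labor = 49.5.
Solving: y_glaze = 7.5, y_labor = 4.
bowls enters the basis when its profit ≥ yᵀa₃ = 7.5·4 + 4·1 = 34.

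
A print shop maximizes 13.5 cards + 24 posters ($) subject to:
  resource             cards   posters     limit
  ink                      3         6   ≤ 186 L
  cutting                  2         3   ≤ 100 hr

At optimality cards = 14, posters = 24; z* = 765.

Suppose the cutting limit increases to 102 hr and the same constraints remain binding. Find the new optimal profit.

771

Check each constraint at x*: ink 186/186 (tight); cutting 100/100 (tight).
Dual feasibility on the basic columns requires 3·y_ink + 2·y_cutting = 13.5, 6·y_ink + 3·y_cutting = 24.
→ y_ink = 2.5 and y_cutting = 3.
Δz = y_cutting·Δb = 3 × (2) = 6, so new z* = 765 + 6 = 771.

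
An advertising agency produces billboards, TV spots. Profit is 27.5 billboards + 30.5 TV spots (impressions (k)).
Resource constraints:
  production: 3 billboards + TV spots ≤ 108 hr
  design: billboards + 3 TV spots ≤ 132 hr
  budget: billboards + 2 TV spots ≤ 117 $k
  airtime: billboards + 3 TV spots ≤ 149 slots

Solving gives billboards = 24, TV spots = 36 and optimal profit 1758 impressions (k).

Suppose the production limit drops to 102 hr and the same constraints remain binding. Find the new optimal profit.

Check each constraint at x*: production 108/108 (tight); design 132/132 (tight); budget 96/117 (slack 21); airtime 132/149 (slack 17).
Since budget, airtime are not tight, their duals are 0.
Dual feasibility on the basic columns requires 3·y_production + 1·y_design = 27.5, 1·y_production + 3·y_design = 30.5.
Solving: y_production = 6.5, y_design = 8.
Δz = y_production·Δb = 6.5 × (-6) = -39, so new z* = 1758 − 39 = 1719.

1719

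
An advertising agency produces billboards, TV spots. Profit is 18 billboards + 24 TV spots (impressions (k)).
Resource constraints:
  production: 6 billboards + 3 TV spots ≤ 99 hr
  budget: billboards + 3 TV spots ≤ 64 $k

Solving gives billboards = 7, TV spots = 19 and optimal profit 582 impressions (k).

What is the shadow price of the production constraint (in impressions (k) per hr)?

Check each constraint at x*: production 99/99 (tight); budget 64/64 (tight).
Dual feasibility on the basic columns requires 6·y_production + 1·y_budget = 18, 3·y_production + 3·y_budget = 24.
This yields shadow prices y_production = 2, y_budget = 6.
Shadow price of production = 2.

2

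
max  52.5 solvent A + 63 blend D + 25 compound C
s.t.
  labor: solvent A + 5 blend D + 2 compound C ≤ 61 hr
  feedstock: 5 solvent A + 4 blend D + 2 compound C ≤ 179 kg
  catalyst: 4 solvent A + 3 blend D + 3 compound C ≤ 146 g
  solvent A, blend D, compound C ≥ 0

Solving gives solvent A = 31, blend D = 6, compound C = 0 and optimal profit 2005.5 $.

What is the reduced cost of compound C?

-4

Binding: labor and feedstock. Non-binding: catalyst (4 unused).
By complementary slackness, y = 0 for the non-binding constraint.
From A_Bᵀ y = c: 1·y_labor + 5·y_feedstock = 52.5; 5·y_labor + 4·y_feedstock = 63.
This yields shadow prices y_labor = 5, y_feedstock = 9.5.
Reduced cost of compound C: c₃ − yᵀa₃ = 25 − (5·2 + 9.5·2) = 25 − 29 = -4.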